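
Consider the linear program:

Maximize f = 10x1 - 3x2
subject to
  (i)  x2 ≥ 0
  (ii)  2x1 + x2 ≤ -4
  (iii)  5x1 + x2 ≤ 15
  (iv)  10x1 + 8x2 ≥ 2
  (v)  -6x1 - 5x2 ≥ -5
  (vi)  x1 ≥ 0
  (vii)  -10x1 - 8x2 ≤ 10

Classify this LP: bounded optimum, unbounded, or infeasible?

The boundaries x2 = 0 and 10x1 + 8x2 = 2 meet at (1/5, 0), but that point violates 2x1 + x2 ≤ -4. Every candidate vertex is excluded by some other constraint, so the feasible region is empty.

infeasible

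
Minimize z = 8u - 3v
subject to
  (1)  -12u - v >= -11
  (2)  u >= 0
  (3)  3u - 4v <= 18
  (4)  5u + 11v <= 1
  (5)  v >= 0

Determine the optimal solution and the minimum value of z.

u = 0, v = 1/11, minimum z = -3/11

Extreme points and z = 8u - 3v:
  (0, 1/11) → z = -3/11
  (0, 0) → z = 0
  (1/5, 0) → z = 8/5

At the optimal vertex, u = 0 and 5u + 11v = 1.
Solving simultaneously gives u = 0, v = 1/11.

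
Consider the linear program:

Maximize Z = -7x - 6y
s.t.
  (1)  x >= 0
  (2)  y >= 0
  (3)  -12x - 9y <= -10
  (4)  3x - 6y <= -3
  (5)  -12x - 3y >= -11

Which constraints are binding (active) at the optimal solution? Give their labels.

(3) and (4)

Extreme points and Z = -7x - 6y:
  (0, 10/9) → Z = -20/3
  (0, 11/3) → Z = -22
  (1/3, 2/3) → Z = -19/3
  (19/27, 23/27) → Z = -271/27

The maximum is at (1/3, 2/3). Substituting into each constraint, equality holds for (3) and (4); the remaining constraints have slack.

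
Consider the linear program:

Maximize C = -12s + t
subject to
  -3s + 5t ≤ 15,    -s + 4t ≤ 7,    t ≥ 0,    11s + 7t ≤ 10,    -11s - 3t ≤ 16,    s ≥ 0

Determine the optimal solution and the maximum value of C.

s = 0, t = 10/7, maximum C = 10/7

Vertices and C = -12s + t:
  (10/11, 0) → C = -120/11
  (0, 0) → C = 0
  (0, 10/7) → C = 10/7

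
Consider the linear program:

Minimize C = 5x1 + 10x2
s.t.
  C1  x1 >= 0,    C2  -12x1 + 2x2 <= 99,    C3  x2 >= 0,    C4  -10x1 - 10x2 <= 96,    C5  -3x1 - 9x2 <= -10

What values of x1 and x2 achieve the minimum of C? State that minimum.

Corner points and C = 5x1 + 10x2:
  (0, 99/2) → C = 495
  (0, 10/9) → C = 100/9
  (10/3, 0) → C = 50/3
The feasible region is unbounded (it extends along (1, 6), (1, 0)), but C strictly increases along every unbounded feasible direction, so there is no improving ray and the minimum is attained at a vertex.

At the optimal vertex, x1 = 0 and -3x1 - 9x2 = -10.
Solving simultaneously gives x1 = 0, x2 = 10/9.

x1 = 0, x2 = 10/9, minimum C = 100/9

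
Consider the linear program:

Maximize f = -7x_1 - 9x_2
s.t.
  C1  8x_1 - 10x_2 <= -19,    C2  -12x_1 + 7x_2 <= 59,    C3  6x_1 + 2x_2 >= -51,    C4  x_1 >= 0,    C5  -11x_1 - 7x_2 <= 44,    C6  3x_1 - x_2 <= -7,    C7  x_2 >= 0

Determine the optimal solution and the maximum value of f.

Feasible corners and f = -7x_1 - 9x_2:
  (0, 59/7) → f = -531/7
  (10/9, 31/3) → f = -907/9
  (0, 7) → f = -63

The optimum lies where x_1 = 0 and 3x_1 - x_2 = -7.
Solving simultaneously gives x_1 = 0, x_2 = 7.

x_1 = 0, x_2 = 7, maximum f = -63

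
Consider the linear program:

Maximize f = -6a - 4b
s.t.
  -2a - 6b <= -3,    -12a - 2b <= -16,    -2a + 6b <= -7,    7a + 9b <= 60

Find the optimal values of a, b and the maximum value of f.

a = 5/2, b = -1/3, maximum f = -41/3

Extreme points and f = -6a - 4b:
  (5/2, -1/3) → f = -41/3
  (111/8, -33/8) → f = -267/4
  (141/20, 71/60) → f = -1411/30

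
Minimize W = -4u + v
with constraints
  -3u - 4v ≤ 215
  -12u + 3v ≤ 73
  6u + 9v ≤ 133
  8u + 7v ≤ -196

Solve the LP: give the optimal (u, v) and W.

Extreme points and W = -4u + v:
  (-937/57, -787/19) → W = 73/3
  (721/11, -1132/11) → W = -4016/11
  (-1099/108, -442/27) → W = 73/3

u = 721/11, v = -1132/11, minimum W = -4016/11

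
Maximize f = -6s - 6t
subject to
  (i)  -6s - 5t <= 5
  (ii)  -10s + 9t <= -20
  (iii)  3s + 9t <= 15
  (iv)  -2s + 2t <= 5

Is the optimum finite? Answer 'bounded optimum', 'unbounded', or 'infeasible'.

From the feasible point (55/104, -85/52), moving in the direction (5, -6) keeps every constraint satisfied while f increases without bound.

unbounded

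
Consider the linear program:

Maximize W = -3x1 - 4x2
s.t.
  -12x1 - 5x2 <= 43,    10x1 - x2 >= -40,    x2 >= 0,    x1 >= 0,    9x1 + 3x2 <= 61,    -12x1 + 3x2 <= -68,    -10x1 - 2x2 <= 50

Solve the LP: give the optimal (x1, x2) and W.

Feasible corners and W = -3x1 - 4x2:
  (61/9, 0) → W = -61/3
  (17/3, 0) → W = -17
  (43/7, 40/21) → W = -547/21

The optimum lies where x2 = 0 and -12x1 + 3x2 = -68.
Solving simultaneously gives x1 = 17/3, x2 = 0.

x1 = 17/3, x2 = 0, maximum W = -17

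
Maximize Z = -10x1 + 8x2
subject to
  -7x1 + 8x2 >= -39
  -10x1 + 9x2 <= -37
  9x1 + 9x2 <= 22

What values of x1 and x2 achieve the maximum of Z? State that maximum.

Feasible corners and Z = -10x1 + 8x2:
  (-55/17, -131/17) → Z = -498/17
  (527/135, -197/135) → Z = -2282/45
  (59/19, -113/171) → Z = -6214/171

x1 = -55/17, x2 = -131/17, maximum Z = -498/17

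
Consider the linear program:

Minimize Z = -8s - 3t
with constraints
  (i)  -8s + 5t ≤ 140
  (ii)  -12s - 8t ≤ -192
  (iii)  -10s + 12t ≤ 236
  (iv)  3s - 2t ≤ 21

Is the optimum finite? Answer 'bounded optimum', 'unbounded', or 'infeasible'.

Extreme points and Z = -8s - 3t:
  (13/7, 297/14) → Z = -157/2
  (23/2, 27/4) → Z = -449/4
  (181/4, 459/8) → Z = -4273/8
The feasible region has finitely many vertices and no improving ray; the minimum is -4273/8 at (181/4, 459/8).

bounded optimum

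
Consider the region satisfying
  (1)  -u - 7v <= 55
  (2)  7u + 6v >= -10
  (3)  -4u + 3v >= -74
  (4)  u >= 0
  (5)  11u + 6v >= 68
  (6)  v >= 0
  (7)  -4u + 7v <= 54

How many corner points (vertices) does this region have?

4

Pairwise boundary intersections that survive every other constraint:
  (37/2, 0)
  (85/2, 32)
  (68/11, 0)
  (152/101, 866/101)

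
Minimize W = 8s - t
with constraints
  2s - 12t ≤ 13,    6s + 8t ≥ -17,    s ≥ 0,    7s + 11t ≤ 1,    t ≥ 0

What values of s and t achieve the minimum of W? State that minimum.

Extreme points and W = 8s - t:
  (0, 1/11) → W = -1/11
  (0, 0) → W = 0
  (1/7, 0) → W = 8/7

The optimum lies where s = 0 and 7s + 11t = 1.
Solving simultaneously gives s = 0, t = 1/11.

s = 0, t = 1/11, minimum W = -1/11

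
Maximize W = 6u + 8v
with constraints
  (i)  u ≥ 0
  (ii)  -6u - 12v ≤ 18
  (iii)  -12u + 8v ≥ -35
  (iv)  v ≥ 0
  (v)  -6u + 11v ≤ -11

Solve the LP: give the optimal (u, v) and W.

u = 99/28, v = 13/14, maximum W = 401/14

Feasible corners and W = 6u + 8v:
  (35/12, 0) → W = 35/2
  (99/28, 13/14) → W = 401/14
  (11/6, 0) → W = 11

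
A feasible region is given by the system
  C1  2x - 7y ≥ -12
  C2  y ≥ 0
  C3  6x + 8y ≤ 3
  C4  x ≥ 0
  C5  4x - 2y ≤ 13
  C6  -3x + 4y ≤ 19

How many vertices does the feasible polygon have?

Pairwise boundary intersections that survive every other constraint:
  (1/2, 0)
  (0, 0)
  (0, 3/8)

3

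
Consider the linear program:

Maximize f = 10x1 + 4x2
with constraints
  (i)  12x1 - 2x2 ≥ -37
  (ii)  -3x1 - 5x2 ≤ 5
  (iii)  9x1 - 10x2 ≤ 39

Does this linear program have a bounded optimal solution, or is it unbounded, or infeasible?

From the feasible point (-65/22, 17/22), moving in the direction (2, 12) keeps every constraint satisfied while f increases without bound.

unbounded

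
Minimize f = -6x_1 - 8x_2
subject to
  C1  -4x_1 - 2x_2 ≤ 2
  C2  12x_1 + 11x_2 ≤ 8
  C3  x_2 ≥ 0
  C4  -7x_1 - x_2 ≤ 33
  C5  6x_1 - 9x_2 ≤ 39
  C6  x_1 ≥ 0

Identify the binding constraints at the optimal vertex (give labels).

Extreme points and f = -6x_1 - 8x_2:
  (2/3, 0) → f = -4
  (0, 8/11) → f = -64/11
  (0, 0) → f = 0

The minimum is at (0, 8/11). Substituting into each constraint, equality holds for C2 and C6; the remaining constraints have slack.

C2 and C6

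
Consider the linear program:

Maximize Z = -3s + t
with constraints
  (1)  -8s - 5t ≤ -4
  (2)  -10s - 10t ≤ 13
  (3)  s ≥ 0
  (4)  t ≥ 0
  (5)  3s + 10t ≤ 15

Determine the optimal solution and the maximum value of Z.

Vertices and Z = -3s + t:
  (0, 4/5) → Z = 4/5
  (1/2, 0) → Z = -3/2
  (0, 3/2) → Z = 3/2
  (5, 0) → Z = -15

s = 0, t = 3/2, maximum Z = 3/2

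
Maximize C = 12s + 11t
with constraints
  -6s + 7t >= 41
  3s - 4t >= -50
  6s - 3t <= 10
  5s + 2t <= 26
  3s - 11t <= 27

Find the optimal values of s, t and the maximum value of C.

Corner points and C = 12s + 11t:
  (100/47, 361/47) → C = 5171/47
  (-128/9, -19/3) → C = -721/3
  (2/13, 164/13) → C = 1828/13
  (-94/3, -11) → C = -497

s = 2/13, t = 164/13, maximum C = 1828/13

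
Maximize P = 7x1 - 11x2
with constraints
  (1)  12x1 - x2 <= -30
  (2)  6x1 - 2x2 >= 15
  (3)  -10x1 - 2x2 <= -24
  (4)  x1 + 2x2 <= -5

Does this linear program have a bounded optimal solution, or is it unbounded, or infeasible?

infeasible

The boundaries 12x1 - x2 = -30 and 6x1 - 2x2 = 15 meet at (-25/6, -20), but that point violates -10x1 - 2x2 ≤ -24. Every candidate vertex is excluded by some other constraint, so the feasible region is empty.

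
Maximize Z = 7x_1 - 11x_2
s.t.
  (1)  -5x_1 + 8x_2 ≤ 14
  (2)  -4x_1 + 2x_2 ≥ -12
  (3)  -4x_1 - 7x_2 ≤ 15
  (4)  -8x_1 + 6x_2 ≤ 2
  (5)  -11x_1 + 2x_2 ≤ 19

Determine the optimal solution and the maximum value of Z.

Corner points and Z = 7x_1 - 11x_2:
  (62/11, 58/11) → Z = -204/11
  (2, 3) → Z = -19
  (3/2, -3) → Z = 87/2
  (-13/10, -7/5) → Z = 63/10

x_1 = 3/2, x_2 = -3, maximum Z = 87/2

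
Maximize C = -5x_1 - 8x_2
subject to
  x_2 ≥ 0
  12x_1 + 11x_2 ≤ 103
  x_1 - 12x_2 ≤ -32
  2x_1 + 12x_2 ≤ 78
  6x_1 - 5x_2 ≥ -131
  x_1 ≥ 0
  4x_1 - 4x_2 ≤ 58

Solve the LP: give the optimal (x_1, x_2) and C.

x_1 = 0, x_2 = 8/3, maximum C = -64/3

Vertices and C = -5x_1 - 8x_2:
  (884/155, 487/155) → C = -8316/155
  (189/61, 365/61) → C = -3865/61
  (0, 8/3) → C = -64/3
  (0, 13/2) → C = -52

The optimum lies where x_1 - 12x_2 = -32 and x_1 = 0.
Solving simultaneously gives x_1 = 0, x_2 = 8/3.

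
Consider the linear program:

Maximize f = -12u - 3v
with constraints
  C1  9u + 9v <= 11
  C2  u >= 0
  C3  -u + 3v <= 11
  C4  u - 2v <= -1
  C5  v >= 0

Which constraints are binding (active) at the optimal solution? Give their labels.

Vertices and f = -12u - 3v:
  (0, 11/9) → f = -11/3
  (13/27, 20/27) → f = -8
  (0, 1/2) → f = -3/2

The maximum is at (0, 1/2). Substituting into each constraint, equality holds for C2 and C4; the remaining constraints have slack.

C2 and C4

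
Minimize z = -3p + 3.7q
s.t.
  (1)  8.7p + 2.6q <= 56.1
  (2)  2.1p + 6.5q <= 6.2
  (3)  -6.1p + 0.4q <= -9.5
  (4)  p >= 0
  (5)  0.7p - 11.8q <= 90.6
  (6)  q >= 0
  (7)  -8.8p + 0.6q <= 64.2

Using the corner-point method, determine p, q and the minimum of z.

Corner points and z = -3p + 3.7q:
  (6423/4049, 1787/4049) → z = -126571/40490
  (62/21, 0) → z = -62/7
  (95/61, 0) → z = -285/61

The optimum lies where 2.1p + 6.5q = 6.2 and q = 0.
Solving simultaneously gives p = 62/21, q = 0.

p = 62/21, q = 0, minimum z = -62/7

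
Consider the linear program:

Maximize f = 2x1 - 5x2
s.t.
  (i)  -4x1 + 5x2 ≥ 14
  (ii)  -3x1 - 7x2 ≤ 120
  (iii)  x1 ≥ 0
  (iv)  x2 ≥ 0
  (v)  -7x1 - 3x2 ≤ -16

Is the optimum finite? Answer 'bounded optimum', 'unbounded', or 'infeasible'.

bounded optimum

Vertices and f = 2x1 - 5x2:
  (38/47, 162/47) → f = -734/47
  (0, 16/3) → f = -80/3
The feasible region has finitely many vertices and no improving ray; the maximum is -734/47 at (38/47, 162/47).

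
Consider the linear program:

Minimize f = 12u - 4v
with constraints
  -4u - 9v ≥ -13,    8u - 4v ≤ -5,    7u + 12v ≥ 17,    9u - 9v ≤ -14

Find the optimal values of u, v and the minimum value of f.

u = -1/5, v = 23/15, minimum f = -128/15

Vertices and f = 12u - 4v:
  (-1/5, 23/15) → f = -128/15
  (-1/13, 173/117) → f = -800/117
  (-5/57, 251/171) → f = -1184/171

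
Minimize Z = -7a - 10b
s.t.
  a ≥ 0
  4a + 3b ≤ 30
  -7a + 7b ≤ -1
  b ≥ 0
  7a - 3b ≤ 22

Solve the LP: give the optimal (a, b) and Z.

a = 213/49, b = 206/49, minimum Z = -3551/49

Extreme points and Z = -7a - 10b:
  (213/49, 206/49) → Z = -3551/49
  (52/11, 122/33) → Z = -2312/33
  (1/7, 0) → Z = -1
  (22/7, 0) → Z = -22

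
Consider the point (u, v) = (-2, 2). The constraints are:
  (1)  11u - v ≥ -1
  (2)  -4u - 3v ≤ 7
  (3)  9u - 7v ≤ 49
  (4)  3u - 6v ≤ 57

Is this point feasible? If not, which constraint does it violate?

not feasible — violates (1)

Constraint (1): 11u - v = -24, which is not ≥ -1. All other constraints are satisfied.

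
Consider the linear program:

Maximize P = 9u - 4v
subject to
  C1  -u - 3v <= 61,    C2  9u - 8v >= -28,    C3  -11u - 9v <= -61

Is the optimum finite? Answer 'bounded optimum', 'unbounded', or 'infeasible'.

unbounded

From the feasible point (61/2, -61/2), moving in the direction (3, -1) keeps every constraint satisfied while P increases without bound.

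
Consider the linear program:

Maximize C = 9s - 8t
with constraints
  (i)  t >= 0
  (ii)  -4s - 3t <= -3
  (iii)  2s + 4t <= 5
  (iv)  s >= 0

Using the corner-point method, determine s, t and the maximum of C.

Extreme points and C = 9s - 8t:
  (3/4, 0) → C = 27/4
  (5/2, 0) → C = 45/2
  (0, 1) → C = -8
  (0, 5/4) → C = -10

s = 5/2, t = 0, maximum C = 45/2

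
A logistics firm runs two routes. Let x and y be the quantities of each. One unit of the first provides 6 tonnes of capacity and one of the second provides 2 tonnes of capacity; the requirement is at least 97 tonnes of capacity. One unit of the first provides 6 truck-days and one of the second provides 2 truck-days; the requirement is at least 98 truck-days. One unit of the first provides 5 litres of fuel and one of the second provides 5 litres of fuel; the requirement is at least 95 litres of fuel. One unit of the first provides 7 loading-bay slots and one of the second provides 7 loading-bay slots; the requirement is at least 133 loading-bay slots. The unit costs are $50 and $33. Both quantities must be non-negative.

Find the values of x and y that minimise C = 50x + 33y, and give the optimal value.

Vertices and C = 50x + 33y:
  (0, 49) → C = 1617
  (19, 0) → C = 950
  (15, 4) → C = 882
The feasible region is unbounded (it extends along (0, 1), (1, 0)), but C strictly increases along every unbounded feasible direction, so there is no improving ray and the minimum is attained at a vertex.

x = 15, y = 4, minimum C = 882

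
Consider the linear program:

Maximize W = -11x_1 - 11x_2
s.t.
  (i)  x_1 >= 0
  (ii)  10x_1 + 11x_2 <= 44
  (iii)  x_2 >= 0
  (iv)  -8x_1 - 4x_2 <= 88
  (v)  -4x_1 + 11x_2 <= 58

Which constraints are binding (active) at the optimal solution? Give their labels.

(i) and (iii)

Feasible corners and W = -11x_1 - 11x_2:
  (0, 4) → W = -44
  (0, 0) → W = 0
  (22/5, 0) → W = -242/5

The maximum is at (0, 0). Substituting into each constraint, equality holds for (i) and (iii); the remaining constraints have slack.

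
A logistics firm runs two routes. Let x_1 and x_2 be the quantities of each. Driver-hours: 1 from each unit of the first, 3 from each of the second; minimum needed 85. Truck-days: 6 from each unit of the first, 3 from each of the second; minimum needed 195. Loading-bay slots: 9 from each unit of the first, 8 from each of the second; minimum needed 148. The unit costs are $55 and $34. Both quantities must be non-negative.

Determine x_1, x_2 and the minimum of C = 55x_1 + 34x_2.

Vertices and C = 55x_1 + 34x_2:
  (0, 65) → C = 2210
  (85, 0) → C = 4675
  (22, 21) → C = 1924
The feasible region is unbounded (it extends along (0, 1), (1, 0)), but C strictly increases along every unbounded feasible direction, so there is no improving ray and the minimum is attained at a vertex.

The optimum lies where x_1 + 3x_2 = 85 and 6x_1 + 3x_2 = 195.
Solving simultaneously gives x_1 = 22, x_2 = 21.

x_1 = 22, x_2 = 21, minimum C = 1924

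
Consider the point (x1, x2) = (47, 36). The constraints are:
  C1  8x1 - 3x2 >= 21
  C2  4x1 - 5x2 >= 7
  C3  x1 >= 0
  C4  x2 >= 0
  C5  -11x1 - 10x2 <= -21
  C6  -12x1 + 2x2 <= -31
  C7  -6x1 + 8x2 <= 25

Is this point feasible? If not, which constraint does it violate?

feasible

C1: 268 ≥ 21 ✓
C2: 8 ≥ 7 ✓
C3: 47 ≥ 0 ✓
C4: 36 ≥ 0 ✓
C5: -877 ≤ -21 ✓
C6: -492 ≤ -31 ✓
C7: 6 ≤ 25 ✓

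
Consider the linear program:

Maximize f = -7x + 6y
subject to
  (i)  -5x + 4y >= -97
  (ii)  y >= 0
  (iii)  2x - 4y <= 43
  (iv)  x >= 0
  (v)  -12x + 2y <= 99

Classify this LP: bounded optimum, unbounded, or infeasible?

From the feasible point (97/5, 0), moving in the direction (4, 5) keeps every constraint satisfied while f increases without bound.

unbounded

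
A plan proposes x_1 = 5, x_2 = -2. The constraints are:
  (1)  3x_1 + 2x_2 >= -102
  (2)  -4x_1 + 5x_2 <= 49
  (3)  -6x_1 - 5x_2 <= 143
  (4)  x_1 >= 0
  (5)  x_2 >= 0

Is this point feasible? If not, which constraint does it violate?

Constraint (5): x_2 = -2, which is not ≥ 0. All other constraints are satisfied.

not feasible — violates (5)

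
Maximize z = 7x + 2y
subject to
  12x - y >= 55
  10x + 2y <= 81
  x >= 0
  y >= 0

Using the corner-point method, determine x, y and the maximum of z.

Feasible corners and z = 7x + 2y:
  (191/34, 211/17) → z = 2181/34
  (55/12, 0) → z = 385/12
  (81/10, 0) → z = 567/10

The optimum lies where 12x - y = 55 and 10x + 2y = 81.
Solving simultaneously gives x = 191/34, y = 211/17.

x = 191/34, y = 211/17, maximum z = 2181/34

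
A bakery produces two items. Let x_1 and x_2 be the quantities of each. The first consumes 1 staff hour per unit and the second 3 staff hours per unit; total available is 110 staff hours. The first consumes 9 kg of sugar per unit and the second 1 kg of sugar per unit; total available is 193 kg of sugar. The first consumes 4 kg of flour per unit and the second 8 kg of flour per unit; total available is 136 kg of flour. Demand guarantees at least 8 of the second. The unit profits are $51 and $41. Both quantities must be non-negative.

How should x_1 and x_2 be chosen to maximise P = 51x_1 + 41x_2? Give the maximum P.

x_1 = 18, x_2 = 8, maximum P = 1246

Corner points and P = 51x_1 + 41x_2:
  (0, 17) → P = 697
  (0, 8) → P = 328
  (18, 8) → P = 1246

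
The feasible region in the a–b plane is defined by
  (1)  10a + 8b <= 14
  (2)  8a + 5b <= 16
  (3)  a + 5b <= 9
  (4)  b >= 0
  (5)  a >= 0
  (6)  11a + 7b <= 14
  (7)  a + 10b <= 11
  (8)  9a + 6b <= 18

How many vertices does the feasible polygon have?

Pairwise boundary intersections that survive every other constraint:
  (7/9, 7/9)
  (13/23, 24/23)
  (0, 0)
  (14/11, 0)
  (0, 11/10)

5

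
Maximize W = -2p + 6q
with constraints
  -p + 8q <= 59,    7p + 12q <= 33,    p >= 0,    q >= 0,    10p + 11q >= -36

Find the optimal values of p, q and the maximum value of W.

Corner points and W = -2p + 6q:
  (0, 11/4) → W = 33/2
  (33/7, 0) → W = -66/7
  (0, 0) → W = 0

p = 0, q = 11/4, maximum W = 33/2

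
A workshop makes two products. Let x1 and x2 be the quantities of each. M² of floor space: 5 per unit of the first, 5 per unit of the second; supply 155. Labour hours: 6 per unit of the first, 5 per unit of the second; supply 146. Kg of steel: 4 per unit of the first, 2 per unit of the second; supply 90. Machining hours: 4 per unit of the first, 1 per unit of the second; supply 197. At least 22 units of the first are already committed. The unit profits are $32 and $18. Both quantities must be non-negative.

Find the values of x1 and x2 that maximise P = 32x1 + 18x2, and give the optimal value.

Feasible corners and P = 32x1 + 18x2:
  (45/2, 0) → P = 720
  (22, 0) → P = 704
  (22, 1) → P = 722

The optimum lies where 4x1 + 2x2 = 90 and x1 = 22.
Solving simultaneously gives x1 = 22, x2 = 1.

x1 = 22, x2 = 1, maximum P = 722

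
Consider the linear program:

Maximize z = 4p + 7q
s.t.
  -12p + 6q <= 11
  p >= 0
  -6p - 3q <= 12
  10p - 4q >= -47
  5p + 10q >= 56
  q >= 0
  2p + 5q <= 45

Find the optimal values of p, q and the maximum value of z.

p = 45/2, q = 0, maximum z = 90

At the optimal vertex, q = 0 and 2p + 5q = 45.
Solving simultaneously gives p = 45/2, q = 0.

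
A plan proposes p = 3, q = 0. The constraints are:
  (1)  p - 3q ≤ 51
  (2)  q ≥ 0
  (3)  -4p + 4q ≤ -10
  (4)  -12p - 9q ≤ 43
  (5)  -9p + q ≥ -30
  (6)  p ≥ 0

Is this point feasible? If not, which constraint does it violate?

(1): 3 ≤ 51 ✓
(2): 0 ≥ 0 ✓
(3): -12 ≤ -10 ✓
(4): -36 ≤ 43 ✓
(5): -27 ≥ -30 ✓
(6): 3 ≥ 0 ✓

feasible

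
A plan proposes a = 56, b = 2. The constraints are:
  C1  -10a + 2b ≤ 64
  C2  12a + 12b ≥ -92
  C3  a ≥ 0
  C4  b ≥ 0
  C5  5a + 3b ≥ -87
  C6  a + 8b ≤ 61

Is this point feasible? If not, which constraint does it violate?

Constraint C6: a + 8b = 72, which is not ≤ 61. All other constraints are satisfied.

not feasible — violates C6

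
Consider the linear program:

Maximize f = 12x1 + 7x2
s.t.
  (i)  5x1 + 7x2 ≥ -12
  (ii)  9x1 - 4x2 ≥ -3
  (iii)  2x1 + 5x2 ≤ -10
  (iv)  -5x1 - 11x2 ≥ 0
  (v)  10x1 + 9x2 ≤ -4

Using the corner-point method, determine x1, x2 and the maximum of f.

x1 = 16/5, x2 = -4, maximum f = 52/5

The binding constraints are 5x1 + 7x2 = -12 and 10x1 + 9x2 = -4.
Solving simultaneously gives x1 = 16/5, x2 = -4.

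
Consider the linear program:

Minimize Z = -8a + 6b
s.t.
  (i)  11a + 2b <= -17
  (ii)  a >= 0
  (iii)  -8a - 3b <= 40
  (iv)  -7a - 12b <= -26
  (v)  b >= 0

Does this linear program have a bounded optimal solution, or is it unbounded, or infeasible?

The boundaries 11a + 2b = -17 and -7a - 12b = -26 meet at (-128/59, 405/118), but that point violates a ≥ 0. Every candidate vertex is excluded by some other constraint, so the feasible region is empty.

infeasible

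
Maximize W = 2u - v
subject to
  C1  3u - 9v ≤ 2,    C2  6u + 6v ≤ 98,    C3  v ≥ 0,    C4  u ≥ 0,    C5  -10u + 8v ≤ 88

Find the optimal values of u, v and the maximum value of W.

Extreme points and W = 2u - v:
  (149/12, 47/12) → W = 251/12
  (2/3, 0) → W = 4/3
  (64/27, 377/27) → W = -83/9
  (0, 0) → W = 0
  (0, 11) → W = -11

u = 149/12, v = 47/12, maximum W = 251/12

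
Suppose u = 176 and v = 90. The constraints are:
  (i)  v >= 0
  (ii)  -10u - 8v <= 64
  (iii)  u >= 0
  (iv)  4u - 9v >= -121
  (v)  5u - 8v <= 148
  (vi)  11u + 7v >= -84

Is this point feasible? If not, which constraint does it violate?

Constraint (v): 5u - 8v = 160, which is not ≤ 148. All other constraints are satisfied.

not feasible — violates (v)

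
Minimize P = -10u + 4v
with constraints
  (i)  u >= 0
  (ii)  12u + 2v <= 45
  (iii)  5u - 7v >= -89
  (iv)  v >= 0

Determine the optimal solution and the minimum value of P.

Extreme points and P = -10u + 4v:
  (0, 89/7) → P = 356/7
  (0, 0) → P = 0
  (137/94, 1293/94) → P = 1901/47
  (15/4, 0) → P = -75/2

The binding constraints are 12u + 2v = 45 and v = 0.
Solving simultaneously gives u = 15/4, v = 0.

u = 15/4, v = 0, minimum P = -75/2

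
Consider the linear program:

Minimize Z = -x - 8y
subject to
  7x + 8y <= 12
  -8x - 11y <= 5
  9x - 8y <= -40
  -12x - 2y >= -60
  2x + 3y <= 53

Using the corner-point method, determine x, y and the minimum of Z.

Vertices and Z = -x - 8y:
  (-7/4, 97/32) → Z = -45/2
  (-388/5, 347/5) → Z = -2388/5
  (-480/163, 275/163) → Z = -1720/163
  (-299, 217) → Z = -1437

The optimum lies where -8x - 11y = 5 and 2x + 3y = 53.
Solving simultaneously gives x = -299, y = 217.

x = -299, y = 217, minimum Z = -1437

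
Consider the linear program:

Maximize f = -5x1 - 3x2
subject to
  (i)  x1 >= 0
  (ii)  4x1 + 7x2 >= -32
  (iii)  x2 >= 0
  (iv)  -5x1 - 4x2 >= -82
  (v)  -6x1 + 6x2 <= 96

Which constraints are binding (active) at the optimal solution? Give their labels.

(i) and (iii)

Feasible corners and f = -5x1 - 3x2:
  (0, 0) → f = 0
  (0, 16) → f = -48
  (82/5, 0) → f = -82
  (2, 18) → f = -64

The maximum is at (0, 0). Substituting into each constraint, equality holds for (i) and (iii); the remaining constraints have slack.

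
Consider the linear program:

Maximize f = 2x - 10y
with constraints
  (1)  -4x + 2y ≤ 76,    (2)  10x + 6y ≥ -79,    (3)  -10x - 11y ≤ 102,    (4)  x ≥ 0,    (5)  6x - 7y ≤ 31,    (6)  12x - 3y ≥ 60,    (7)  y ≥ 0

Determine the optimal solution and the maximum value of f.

x = 31/6, y = 0, maximum f = 31/3

Corner points and f = 2x - 10y:
  (29, 96) → f = -902
  (31/6, 0) → f = 31/3
  (5, 0) → f = 10
The feasible region is unbounded (it extends along (1, 2), (7, 6)), but f strictly decreases along every unbounded feasible direction, so there is no improving ray and the maximum is attained at a vertex.

The binding constraints are 6x - 7y = 31 and y = 0.
Solving simultaneously gives x = 31/6, y = 0.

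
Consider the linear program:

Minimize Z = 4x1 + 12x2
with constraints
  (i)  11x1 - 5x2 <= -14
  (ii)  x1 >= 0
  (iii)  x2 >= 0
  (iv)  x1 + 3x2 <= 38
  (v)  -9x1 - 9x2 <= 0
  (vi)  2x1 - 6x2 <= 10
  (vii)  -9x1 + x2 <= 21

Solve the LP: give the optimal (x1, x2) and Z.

x1 = 0, x2 = 14/5, minimum Z = 168/5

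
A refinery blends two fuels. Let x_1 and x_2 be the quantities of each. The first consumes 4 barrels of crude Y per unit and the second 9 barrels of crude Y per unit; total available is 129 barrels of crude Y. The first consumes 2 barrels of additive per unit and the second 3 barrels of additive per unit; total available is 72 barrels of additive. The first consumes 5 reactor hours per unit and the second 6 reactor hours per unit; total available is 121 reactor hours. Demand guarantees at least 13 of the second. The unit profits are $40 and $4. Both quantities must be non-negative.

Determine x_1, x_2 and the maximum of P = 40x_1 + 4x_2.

x_1 = 3, x_2 = 13, maximum P = 172

Vertices and P = 40x_1 + 4x_2:
  (0, 43/3) → P = 172/3
  (0, 13) → P = 52
  (3, 13) → P = 172

The binding constraints are 4x_1 + 9x_2 = 129 and x_2 = 13.
Solving simultaneously gives x_1 = 3, x_2 = 13.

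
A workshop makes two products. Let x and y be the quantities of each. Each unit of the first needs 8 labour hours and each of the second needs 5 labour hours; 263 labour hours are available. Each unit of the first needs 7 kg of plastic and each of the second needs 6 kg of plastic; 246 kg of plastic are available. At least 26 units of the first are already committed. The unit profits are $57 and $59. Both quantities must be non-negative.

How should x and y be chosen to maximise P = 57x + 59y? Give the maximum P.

x = 26, y = 32/3, maximum P = 6334/3

Extreme points and P = 57x + 59y:
  (263/8, 0) → P = 14991/8
  (26, 0) → P = 1482
  (348/13, 127/13) → P = 27329/13
  (26, 32/3) → P = 6334/3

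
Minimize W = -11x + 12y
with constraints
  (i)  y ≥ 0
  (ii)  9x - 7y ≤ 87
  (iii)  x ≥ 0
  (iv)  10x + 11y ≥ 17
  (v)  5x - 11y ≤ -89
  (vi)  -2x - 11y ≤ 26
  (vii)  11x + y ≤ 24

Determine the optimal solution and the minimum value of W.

x = 25/18, y = 157/18, minimum W = 1609/18

Corner points and W = -11x + 12y:
  (0, 89/11) → W = 1068/11
  (0, 24) → W = 288
  (25/18, 157/18) → W = 1609/18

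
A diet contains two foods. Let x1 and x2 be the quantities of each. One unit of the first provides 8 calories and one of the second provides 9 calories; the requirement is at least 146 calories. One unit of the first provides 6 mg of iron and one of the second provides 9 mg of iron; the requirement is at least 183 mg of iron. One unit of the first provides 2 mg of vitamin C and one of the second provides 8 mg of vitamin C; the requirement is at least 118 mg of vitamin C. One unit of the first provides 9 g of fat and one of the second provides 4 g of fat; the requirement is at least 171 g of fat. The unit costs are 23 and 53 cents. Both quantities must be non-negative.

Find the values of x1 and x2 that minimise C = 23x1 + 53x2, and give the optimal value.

Feasible corners and C = 23x1 + 53x2:
  (0, 171/4) → C = 9063/4
  (59, 0) → C = 1357
  (14, 45/4) → C = 3673/4
The feasible region is unbounded (it extends along (0, 1), (1, 0)), but C strictly increases along every unbounded feasible direction, so there is no improving ray and the minimum is attained at a vertex.

The optimum lies where 2x1 + 8x2 = 118 and 9x1 + 4x2 = 171.
Solving simultaneously gives x1 = 14, x2 = 45/4.

x1 = 14, x2 = 45/4, minimum C = 3673/4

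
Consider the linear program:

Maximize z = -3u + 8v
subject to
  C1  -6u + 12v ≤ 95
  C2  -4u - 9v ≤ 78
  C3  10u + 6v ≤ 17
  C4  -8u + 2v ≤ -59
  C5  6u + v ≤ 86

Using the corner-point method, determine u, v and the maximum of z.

Corner points and z = -3u + 8v:
  (207/22, -424/33) → z = -8647/66
  (75/16, -43/4) → z = -1601/16
  (97/17, -227/34) → z = -1199/17

The optimum lies where 10u + 6v = 17 and -8u + 2v = -59.
Solving simultaneously gives u = 97/17, v = -227/34.

u = 97/17, v = -227/34, maximum z = -1199/17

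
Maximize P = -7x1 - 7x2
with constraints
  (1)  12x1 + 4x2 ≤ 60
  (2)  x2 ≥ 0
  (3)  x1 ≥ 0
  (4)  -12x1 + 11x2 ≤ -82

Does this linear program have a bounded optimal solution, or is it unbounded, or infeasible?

infeasible

The boundaries 12x1 + 4x2 = 60 and x2 = 0 meet at (5, 0), but that point violates -12x1 + 11x2 ≤ -82. Every candidate vertex is excluded by some other constraint, so the feasible region is empty.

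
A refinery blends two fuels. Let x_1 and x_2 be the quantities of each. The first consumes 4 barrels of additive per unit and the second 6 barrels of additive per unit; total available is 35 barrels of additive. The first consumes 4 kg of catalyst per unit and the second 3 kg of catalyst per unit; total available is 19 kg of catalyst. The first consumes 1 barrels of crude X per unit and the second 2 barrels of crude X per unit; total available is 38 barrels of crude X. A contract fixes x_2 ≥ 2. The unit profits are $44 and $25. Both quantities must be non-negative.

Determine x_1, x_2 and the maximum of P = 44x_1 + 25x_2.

x_1 = 13/4, x_2 = 2, maximum P = 193

Feasible corners and P = 44x_1 + 25x_2:
  (0, 35/6) → P = 875/6
  (0, 2) → P = 50
  (3/4, 16/3) → P = 499/3
  (13/4, 2) → P = 193

At the optimal vertex, 4x_1 + 3x_2 = 19 and x_2 = 2.
Solving simultaneously gives x_1 = 13/4, x_2 = 2.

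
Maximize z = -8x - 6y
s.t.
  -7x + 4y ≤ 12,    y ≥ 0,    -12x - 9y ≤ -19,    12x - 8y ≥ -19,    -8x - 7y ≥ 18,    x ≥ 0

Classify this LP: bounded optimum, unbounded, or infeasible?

infeasible

The boundaries y = 0 and -12x - 9y = -19 meet at (19/12, 0), but that point violates -8x - 7y ≥ 18. Every candidate vertex is excluded by some other constraint, so the feasible region is empty.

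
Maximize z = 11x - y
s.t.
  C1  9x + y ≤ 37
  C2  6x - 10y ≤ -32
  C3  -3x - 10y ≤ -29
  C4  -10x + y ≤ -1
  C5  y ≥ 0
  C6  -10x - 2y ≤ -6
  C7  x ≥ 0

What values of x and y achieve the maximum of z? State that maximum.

Extreme points and z = 11x - y:
  (169/48, 85/16) → z = 401/12
  (2, 19) → z = 3
  (21/47, 163/47) → z = 68/47

x = 169/48, y = 85/16, maximum z = 401/12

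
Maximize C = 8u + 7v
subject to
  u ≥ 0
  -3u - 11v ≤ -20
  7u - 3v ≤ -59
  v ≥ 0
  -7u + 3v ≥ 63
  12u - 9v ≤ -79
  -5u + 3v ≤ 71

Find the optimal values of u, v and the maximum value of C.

u = 4, v = 91/3, maximum C = 733/3

Extreme points and C = 8u + 7v:
  (0, 21) → C = 147
  (0, 71/3) → C = 497/3
  (4, 91/3) → C = 733/3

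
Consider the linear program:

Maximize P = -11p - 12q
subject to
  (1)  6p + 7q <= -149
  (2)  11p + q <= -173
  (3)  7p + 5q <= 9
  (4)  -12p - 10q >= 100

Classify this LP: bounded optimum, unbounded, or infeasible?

From the feasible point (-1062/71, -601/71), moving in the direction (1, -11) keeps every constraint satisfied while P increases without bound.

unbounded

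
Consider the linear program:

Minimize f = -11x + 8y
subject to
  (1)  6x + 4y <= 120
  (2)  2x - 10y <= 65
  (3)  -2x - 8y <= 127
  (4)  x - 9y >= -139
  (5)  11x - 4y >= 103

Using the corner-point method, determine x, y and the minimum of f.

At the optimal vertex, 6x + 4y = 120 and 2x - 10y = 65.
Solving simultaneously gives x = 365/17, y = -75/34.

x = 365/17, y = -75/34, minimum f = -4315/17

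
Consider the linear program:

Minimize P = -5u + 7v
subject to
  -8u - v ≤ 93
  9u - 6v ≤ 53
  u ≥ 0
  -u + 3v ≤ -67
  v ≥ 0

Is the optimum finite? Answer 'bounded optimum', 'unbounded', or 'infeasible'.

infeasible

The boundaries 9u - 6v = 53 and v = 0 meet at (53/9, 0), but that point violates -u + 3v ≤ -67. Every candidate vertex is excluded by some other constraint, so the feasible region is empty.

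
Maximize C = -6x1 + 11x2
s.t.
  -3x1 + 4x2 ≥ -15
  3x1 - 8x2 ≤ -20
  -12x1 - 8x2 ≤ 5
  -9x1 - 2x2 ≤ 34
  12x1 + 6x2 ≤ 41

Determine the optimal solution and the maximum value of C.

Corner points and C = -6x1 + 11x2:
  (-5/3, 15/8) → C = 245/8
  (104/57, 121/38) → C = 915/38
  (-131/24, 121/16) → C = 1855/16
  (-143/15, 259/10) → C = 3421/10

x1 = -143/15, x2 = 259/10, maximum C = 3421/10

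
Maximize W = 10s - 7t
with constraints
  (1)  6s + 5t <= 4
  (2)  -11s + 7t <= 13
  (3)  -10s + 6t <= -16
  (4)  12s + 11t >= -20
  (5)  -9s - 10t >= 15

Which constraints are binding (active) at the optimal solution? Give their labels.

Extreme points and W = 10s - 7t:
  (24, -28) → W = 436
  (23/3, -42/5) → W = 2032/15
  (4/13, -28/13) → W = 236/13
  (5/11, -21/11) → W = 197/11

The maximum is at (24, -28). Substituting into each constraint, equality holds for (1) and (4); the remaining constraints have slack.

(1) and (4)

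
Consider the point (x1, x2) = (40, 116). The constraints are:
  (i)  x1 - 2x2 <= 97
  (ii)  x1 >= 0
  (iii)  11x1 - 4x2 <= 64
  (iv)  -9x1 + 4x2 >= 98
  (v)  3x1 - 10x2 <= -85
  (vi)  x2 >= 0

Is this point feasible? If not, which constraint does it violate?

feasible

(i): -192 ≤ 97 ✓
(ii): 40 ≥ 0 ✓
(iii): -24 ≤ 64 ✓
(iv): 104 ≥ 98 ✓
(v): -1040 ≤ -85 ✓
(vi): 116 ≥ 0 ✓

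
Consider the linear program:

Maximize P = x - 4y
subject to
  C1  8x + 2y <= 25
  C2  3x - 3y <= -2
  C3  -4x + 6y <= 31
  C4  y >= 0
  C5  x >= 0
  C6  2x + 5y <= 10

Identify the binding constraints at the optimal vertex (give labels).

Corner points and P = x - 4y:
  (0, 2/3) → P = -8/3
  (20/21, 34/21) → P = -116/21
  (0, 2) → P = -8

The maximum is at (0, 2/3). Substituting into each constraint, equality holds for C2 and C5; the remaining constraints have slack.

C2 and C5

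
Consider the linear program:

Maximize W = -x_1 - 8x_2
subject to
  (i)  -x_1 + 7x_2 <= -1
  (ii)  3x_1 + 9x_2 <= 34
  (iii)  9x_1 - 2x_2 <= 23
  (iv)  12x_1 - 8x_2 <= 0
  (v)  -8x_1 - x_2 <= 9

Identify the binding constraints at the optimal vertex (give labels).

Corner points and W = -x_1 - 8x_2:
  (-2/19, -3/19) → W = 26/19
  (-62/57, -17/57) → W = 66/19
  (-18/19, -27/19) → W = 234/19

The maximum is at (-18/19, -27/19). Substituting into each constraint, equality holds for (iv) and (v); the remaining constraints have slack.

(iv) and (v)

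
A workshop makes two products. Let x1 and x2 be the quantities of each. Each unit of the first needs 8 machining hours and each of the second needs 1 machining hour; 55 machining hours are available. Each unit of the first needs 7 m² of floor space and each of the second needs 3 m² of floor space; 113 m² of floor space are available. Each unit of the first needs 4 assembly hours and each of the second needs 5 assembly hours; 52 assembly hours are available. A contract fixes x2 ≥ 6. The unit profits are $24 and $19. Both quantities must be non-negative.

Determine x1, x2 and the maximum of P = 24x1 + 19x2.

Corner points and P = 24x1 + 19x2:
  (0, 52/5) → P = 988/5
  (0, 6) → P = 114
  (11/2, 6) → P = 246

At the optimal vertex, 4x1 + 5x2 = 52 and x2 = 6.
Solving simultaneously gives x1 = 11/2, x2 = 6.

x1 = 11/2, x2 = 6, maximum P = 246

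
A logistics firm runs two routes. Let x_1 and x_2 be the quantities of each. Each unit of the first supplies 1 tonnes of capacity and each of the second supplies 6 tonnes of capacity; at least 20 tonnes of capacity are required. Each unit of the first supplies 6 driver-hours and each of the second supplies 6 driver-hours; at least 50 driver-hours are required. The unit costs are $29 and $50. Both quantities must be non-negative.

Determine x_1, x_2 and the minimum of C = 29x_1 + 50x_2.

The feasible region is unbounded (it extends along (0, 1), (1, 0)), but C strictly increases along every unbounded feasible direction, so there is no improving ray and the minimum is attained at a vertex.

The optimum lies where x_1 + 6x_2 = 20 and 6x_1 + 6x_2 = 50.
Solving simultaneously gives x_1 = 6, x_2 = 7/3.

x_1 = 6, x_2 = 7/3, minimum C = 872/3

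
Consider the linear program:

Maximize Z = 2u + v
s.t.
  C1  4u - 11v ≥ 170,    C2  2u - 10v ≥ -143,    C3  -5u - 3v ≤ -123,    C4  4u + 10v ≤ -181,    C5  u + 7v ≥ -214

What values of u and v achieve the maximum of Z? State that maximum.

u = 97/2, v = -75/2, maximum Z = 119/2

Vertices and Z = 2u + v:
  (1773/38, -1397/38) → Z = 2149/38
  (1503/32, -1193/32) → Z = 1813/32
  (97/2, -75/2) → Z = 119/2

The binding constraints are 4u + 10v = -181 and u + 7v = -214.
Solving simultaneously gives u = 97/2, v = -75/2.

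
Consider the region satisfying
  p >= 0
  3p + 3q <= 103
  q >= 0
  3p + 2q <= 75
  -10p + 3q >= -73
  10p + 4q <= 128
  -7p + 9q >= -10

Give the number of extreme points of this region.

Pairwise boundary intersections that survive every other constraint:
  (0, 0)
  (0, 32)
  (10/7, 0)
  (338/35, 55/7)
  (209/23, 137/23)

5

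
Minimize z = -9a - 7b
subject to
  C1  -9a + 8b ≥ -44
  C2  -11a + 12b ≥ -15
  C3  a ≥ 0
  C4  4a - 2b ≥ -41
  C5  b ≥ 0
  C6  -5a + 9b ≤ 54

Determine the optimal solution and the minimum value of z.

a = 261/13, b = 223/13, minimum z = -3910/13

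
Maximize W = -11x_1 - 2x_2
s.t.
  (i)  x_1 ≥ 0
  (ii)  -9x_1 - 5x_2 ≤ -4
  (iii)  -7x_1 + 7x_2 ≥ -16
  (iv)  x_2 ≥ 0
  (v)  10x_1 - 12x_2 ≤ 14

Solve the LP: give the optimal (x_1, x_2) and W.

x_1 = 0, x_2 = 4/5, maximum W = -8/5

The feasible region is unbounded (it extends along (0, 1), (1, 1)), but W strictly decreases along every unbounded feasible direction, so there is no improving ray and the maximum is attained at a vertex.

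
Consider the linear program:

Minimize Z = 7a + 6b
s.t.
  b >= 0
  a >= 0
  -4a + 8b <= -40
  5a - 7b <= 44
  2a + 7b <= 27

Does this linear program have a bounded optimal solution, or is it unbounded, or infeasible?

The boundaries b = 0 and a = 0 meet at (0, 0), but that point violates -4a + 8b ≤ -40. Every candidate vertex is excluded by some other constraint, so the feasible region is empty.

infeasible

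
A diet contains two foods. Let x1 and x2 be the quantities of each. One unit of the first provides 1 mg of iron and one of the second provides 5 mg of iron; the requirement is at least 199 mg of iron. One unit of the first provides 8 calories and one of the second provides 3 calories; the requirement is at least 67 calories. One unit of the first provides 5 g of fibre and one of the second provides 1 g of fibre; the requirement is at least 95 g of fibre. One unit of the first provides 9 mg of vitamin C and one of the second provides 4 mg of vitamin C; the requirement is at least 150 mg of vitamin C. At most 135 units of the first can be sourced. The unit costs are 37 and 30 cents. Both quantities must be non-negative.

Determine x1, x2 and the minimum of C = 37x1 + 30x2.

x1 = 23/2, x2 = 75/2, minimum C = 3101/2

Feasible corners and C = 37x1 + 30x2:
  (0, 95) → C = 2850
  (23/2, 75/2) → C = 3101/2
  (135, 64/5) → C = 5379
The feasible region is unbounded (it extends along (0, 1)), but C strictly increases along every unbounded feasible direction, so there is no improving ray and the minimum is attained at a vertex.

The binding constraints are x1 + 5x2 = 199 and 5x1 + x2 = 95.
Solving simultaneously gives x1 = 23/2, x2 = 75/2.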